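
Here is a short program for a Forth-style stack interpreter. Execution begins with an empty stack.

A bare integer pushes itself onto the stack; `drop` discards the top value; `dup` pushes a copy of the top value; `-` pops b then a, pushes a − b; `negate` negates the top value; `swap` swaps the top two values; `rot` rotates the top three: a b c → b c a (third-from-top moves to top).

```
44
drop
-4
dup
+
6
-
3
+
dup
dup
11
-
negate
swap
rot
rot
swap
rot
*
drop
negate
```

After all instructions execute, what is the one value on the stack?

-22

44     : 44
drop   : (empty)
-4     : -4
dup    : -4 -4
+      : -8
6      : -8 6
-      : -14
3      : -14 3
+      : -11
dup    : -11 -11
dup    : -11 -11 -11
11     : -11 -11 -11 11
-      : -11 -11 -22
negate : -11 -11 22
swap   : -11 22 -11
rot    : 22 -11 -11
rot    : -11 -11 22
swap   : -11 22 -11
rot    : 22 -11 -11
*      : 22 121
drop   : 22
negate : -22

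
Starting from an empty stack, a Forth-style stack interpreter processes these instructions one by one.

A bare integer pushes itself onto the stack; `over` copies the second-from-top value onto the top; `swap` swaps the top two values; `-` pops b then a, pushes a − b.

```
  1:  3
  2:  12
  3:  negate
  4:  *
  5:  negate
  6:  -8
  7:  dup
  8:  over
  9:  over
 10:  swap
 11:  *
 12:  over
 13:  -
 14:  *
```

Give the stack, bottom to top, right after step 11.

[36, -8, -8, 64]

3      -> [3]
12     -> [3, 12]
negate -> [3, -12]
*      -> [-36]
negate -> [36]
-8     -> [36, -8]
dup    -> [36, -8, -8]
over   -> [36, -8, -8, -8]
over   -> [36, -8, -8, -8, -8]
swap   -> [36, -8, -8, -8, -8]
*      -> [36, -8, -8, 64]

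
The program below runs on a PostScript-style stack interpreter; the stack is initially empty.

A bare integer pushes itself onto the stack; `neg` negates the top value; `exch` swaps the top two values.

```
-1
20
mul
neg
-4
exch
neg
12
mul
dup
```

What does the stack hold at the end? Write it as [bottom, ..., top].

-1   : [-1]
20   : [-1, 20]
mul  : [-20]
neg  : [20]
-4   : [20, -4]
exch : [-4, 20]
neg  : [-4, -20]
12   : [-4, -20, 12]
mul  : [-4, -240]
dup  : [-4, -240, -240]

[-4, -240, -240]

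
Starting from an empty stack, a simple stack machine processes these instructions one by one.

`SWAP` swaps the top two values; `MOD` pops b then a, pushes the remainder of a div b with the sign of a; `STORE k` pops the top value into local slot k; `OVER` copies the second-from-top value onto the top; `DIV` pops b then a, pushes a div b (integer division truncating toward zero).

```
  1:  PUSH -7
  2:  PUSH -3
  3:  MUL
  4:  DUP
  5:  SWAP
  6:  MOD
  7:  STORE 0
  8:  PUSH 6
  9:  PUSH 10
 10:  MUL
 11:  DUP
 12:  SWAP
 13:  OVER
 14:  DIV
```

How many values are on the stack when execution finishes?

2

PUSH -7  -7
PUSH -3  -7 -3
MUL      21
DUP      21 21
SWAP     21 21
MOD      0
STORE 0  (empty)
PUSH 6   6
PUSH 10  6 10
MUL      60
DUP      60 60
SWAP     60 60
OVER     60 60 60
DIV      60 1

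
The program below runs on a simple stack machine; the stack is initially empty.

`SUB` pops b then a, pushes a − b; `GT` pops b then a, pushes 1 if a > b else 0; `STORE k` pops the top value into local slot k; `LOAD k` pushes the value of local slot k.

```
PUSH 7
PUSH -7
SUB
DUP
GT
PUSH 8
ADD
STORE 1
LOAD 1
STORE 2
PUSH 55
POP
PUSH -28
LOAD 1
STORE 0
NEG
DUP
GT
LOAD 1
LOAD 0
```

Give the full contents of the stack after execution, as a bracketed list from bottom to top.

[0, 8, 8]

PUSH 7   -> 7
PUSH -7  -> 7 -7
SUB      -> 14
DUP      -> 14 14
GT       -> 0
PUSH 8   -> 0 8
ADD      -> 8
STORE 1  -> (empty)
LOAD 1   -> 8
STORE 2  -> (empty)
PUSH 55  -> 55
POP      -> (empty)
PUSH -28 -> -28
LOAD 1   -> -28 8
STORE 0  -> -28
NEG      -> 28
DUP      -> 28 28
GT       -> 0
LOAD 1   -> 0 8
LOAD 0   -> 0 8 8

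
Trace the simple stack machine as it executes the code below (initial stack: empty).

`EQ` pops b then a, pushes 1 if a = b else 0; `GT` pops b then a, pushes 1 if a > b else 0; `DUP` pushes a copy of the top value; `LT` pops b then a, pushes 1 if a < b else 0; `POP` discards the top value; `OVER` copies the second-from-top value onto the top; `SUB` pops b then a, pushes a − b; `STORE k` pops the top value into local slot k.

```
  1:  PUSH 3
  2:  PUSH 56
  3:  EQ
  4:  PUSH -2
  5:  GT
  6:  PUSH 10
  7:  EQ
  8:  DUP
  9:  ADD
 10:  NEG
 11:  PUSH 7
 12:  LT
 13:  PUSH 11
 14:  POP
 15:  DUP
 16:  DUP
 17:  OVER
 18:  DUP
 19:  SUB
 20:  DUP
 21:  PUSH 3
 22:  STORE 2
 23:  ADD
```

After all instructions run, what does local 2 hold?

3

PUSH 3  : 3
PUSH 56 : 3 56
EQ      : 0
PUSH -2 : 0 -2
GT      : 1
PUSH 10 : 1 10
EQ      : 0
DUP     : 0 0
ADD     : 0
NEG     : 0
PUSH 7  : 0 7
LT      : 1
PUSH 11 : 1 11
POP     : 1
DUP     : 1 1
DUP     : 1 1 1
OVER    : 1 1 1 1
DUP     : 1 1 1 1 1
SUB     : 1 1 1 0
DUP     : 1 1 1 0 0
PUSH 3  : 1 1 1 0 0 3
STORE 2 : 1 1 1 0 0
ADD     : 1 1 1 0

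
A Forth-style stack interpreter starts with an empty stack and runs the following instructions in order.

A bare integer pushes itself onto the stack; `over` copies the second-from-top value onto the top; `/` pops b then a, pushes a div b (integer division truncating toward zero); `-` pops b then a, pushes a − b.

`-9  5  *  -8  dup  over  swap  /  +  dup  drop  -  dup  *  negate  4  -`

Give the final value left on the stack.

-9      [-9]
5       [-9, 5]
*       [-45]
-8      [-45, -8]
dup     [-45, -8, -8]
over    [-45, -8, -8, -8]
swap    [-45, -8, -8, -8]
/       [-45, -8, 1]
+       [-45, -7]
dup     [-45, -7, -7]
drop    [-45, -7]
-       [-38]
dup     [-38, -38]
*       [1444]
negate  [-1444]
4       [-1444, 4]
-       [-1448]

-1448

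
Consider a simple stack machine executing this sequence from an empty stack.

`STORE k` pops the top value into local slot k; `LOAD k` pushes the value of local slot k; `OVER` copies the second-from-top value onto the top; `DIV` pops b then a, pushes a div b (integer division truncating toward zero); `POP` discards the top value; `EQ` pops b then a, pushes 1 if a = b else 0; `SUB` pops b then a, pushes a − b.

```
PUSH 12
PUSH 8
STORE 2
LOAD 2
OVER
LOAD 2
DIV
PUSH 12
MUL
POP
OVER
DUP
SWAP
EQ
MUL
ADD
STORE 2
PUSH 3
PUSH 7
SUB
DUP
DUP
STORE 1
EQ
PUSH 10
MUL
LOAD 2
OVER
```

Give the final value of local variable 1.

PUSH 12  12
PUSH 8   12 8
STORE 2  12
LOAD 2   12 8
OVER     12 8 12
LOAD 2   12 8 12 8
DIV      12 8 1
PUSH 12  12 8 1 12
MUL      12 8 12
POP      12 8
OVER     12 8 12
DUP      12 8 12 12
SWAP     12 8 12 12
EQ       12 8 1
MUL      12 8
ADD      20
STORE 2  (empty)
PUSH 3   3
PUSH 7   3 7
SUB      -4
DUP      -4 -4
DUP      -4 -4 -4
STORE 1  -4 -4
EQ       1
PUSH 10  1 10
MUL      10
LOAD 2   10 20
OVER     10 20 10

-4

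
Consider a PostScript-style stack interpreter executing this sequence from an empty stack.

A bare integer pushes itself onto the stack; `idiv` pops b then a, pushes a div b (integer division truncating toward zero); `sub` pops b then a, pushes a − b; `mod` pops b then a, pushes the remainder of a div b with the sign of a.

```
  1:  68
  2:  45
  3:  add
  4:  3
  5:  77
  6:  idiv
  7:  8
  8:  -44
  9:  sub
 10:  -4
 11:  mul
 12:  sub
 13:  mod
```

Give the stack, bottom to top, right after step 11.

[113, 0, -208]

68    68
45    68 45
add   113
3     113 3
77    113 3 77
idiv  113 0
8     113 0 8
-44   113 0 8 -44
sub   113 0 52
-4    113 0 52 -4
mul   113 0 -208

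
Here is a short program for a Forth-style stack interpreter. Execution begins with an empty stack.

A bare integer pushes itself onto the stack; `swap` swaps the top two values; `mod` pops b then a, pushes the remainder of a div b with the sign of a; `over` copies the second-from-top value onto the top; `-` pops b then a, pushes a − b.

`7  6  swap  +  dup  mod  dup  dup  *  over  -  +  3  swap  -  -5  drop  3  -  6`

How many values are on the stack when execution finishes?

2

7    : [7]
6    : [7, 6]
swap : [6, 7]
+    : [13]
dup  : [13, 13]
mod  : [0]
dup  : [0, 0]
dup  : [0, 0, 0]
*    : [0, 0]
over : [0, 0, 0]
-    : [0, 0]
+    : [0]
3    : [0, 3]
swap : [3, 0]
-    : [3]
-5   : [3, -5]
drop : [3]
3    : [3, 3]
-    : [0]
6    : [0, 6]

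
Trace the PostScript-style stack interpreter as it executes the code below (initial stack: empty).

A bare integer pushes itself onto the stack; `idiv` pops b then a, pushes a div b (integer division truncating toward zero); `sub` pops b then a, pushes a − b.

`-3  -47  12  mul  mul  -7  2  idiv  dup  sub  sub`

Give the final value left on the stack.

1692

-3   → [-3]
-47  → [-3, -47]
12   → [-3, -47, 12]
mul  → [-3, -564]
mul  → [1692]
-7   → [1692, -7]
2    → [1692, -7, 2]
idiv → [1692, -3]
dup  → [1692, -3, -3]
sub  → [1692, 0]
sub  → [1692]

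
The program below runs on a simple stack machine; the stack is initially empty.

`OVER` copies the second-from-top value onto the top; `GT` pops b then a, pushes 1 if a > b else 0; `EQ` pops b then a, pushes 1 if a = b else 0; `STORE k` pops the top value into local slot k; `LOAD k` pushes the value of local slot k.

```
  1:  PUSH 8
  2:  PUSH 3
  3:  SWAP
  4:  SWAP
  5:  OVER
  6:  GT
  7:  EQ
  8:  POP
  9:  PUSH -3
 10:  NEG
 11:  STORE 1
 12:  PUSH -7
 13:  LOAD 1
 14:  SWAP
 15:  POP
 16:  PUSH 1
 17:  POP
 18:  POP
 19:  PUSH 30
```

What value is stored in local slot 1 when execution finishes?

3

PUSH 8  → 8
PUSH 3  → 8 3
SWAP    → 3 8
SWAP    → 8 3
OVER    → 8 3 8
GT      → 8 0
EQ      → 0
POP     → (empty)
PUSH -3 → -3
NEG     → 3
STORE 1 → (empty)
PUSH -7 → -7
LOAD 1  → -7 3
SWAP    → 3 -7
POP     → 3
PUSH 1  → 3 1
POP     → 3
POP     → (empty)
PUSH 30 → 30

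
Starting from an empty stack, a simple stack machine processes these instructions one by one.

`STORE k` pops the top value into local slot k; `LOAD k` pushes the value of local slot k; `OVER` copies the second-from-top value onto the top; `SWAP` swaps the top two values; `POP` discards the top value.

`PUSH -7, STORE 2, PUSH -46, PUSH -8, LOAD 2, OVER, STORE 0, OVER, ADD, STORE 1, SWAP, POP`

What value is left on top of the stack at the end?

-8

PUSH -7  -> -7
STORE 2  -> (empty)
PUSH -46 -> -46
PUSH -8  -> -46 -8
LOAD 2   -> -46 -8 -7
OVER     -> -46 -8 -7 -8
STORE 0  -> -46 -8 -7
OVER     -> -46 -8 -7 -8
ADD      -> -46 -8 -15
STORE 1  -> -46 -8
SWAP     -> -8 -46
POP      -> -8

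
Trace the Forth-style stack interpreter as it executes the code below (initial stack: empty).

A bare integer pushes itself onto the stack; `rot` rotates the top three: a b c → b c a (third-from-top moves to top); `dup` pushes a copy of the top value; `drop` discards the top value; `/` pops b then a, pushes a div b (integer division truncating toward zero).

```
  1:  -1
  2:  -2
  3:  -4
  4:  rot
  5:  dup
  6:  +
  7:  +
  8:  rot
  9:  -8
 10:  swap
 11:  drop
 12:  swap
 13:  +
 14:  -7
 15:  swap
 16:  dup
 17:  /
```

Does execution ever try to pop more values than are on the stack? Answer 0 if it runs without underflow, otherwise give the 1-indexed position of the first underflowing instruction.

8

-1  -> [-1]
-2  -> [-1, -2]
-4  -> [-1, -2, -4]
rot -> [-2, -4, -1]
dup -> [-2, -4, -1, -1]
+   -> [-2, -4, -2]
+   -> [-2, -6]
rot  — needs 3 operands, stack has 2 → underflow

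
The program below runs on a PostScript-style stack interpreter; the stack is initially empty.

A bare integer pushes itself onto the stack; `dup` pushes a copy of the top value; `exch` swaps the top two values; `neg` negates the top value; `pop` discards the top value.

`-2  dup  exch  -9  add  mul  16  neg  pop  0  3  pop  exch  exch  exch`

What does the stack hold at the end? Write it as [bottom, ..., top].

-2   : -2
dup  : -2 -2
exch : -2 -2
-9   : -2 -2 -9
add  : -2 -11
mul  : 22
16   : 22 16
neg  : 22 -16
pop  : 22
0    : 22 0
3    : 22 0 3
pop  : 22 0
exch : 0 22
exch : 22 0
exch : 0 22

[0, 22]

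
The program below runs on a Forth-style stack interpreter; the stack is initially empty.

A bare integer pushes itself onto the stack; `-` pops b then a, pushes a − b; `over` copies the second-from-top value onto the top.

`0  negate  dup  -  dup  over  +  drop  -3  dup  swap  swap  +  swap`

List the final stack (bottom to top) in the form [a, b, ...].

[-6, 0]

0      → [0]
negate → [0]
dup    → [0, 0]
-      → [0]
dup    → [0, 0]
over   → [0, 0, 0]
+      → [0, 0]
drop   → [0]
-3     → [0, -3]
dup    → [0, -3, -3]
swap   → [0, -3, -3]
swap   → [0, -3, -3]
+      → [0, -6]
swap   → [-6, 0]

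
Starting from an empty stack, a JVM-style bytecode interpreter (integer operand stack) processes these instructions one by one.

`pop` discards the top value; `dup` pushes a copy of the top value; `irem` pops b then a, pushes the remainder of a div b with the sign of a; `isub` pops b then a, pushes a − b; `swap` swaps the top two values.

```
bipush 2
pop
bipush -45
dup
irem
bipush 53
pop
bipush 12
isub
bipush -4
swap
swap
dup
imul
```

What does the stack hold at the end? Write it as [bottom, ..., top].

[-12, 16]

bipush 2    2
pop         (empty)
bipush -45  -45
dup         -45 -45
irem        0
bipush 53   0 53
pop         0
bipush 12   0 12
isub        -12
bipush -4   -12 -4
swap        -4 -12
swap        -12 -4
dup         -12 -4 -4
imul        -12 16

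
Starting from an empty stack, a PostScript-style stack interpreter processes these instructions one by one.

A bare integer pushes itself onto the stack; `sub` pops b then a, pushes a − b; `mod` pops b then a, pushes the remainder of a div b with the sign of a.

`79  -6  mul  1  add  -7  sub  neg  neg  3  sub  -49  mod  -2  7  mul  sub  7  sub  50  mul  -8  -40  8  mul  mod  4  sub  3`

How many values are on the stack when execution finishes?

3

79  -> [79]
-6  -> [79, -6]
mul -> [-474]
1   -> [-474, 1]
add -> [-473]
-7  -> [-473, -7]
sub -> [-466]
neg -> [466]
neg -> [-466]
3   -> [-466, 3]
sub -> [-469]
-49 -> [-469, -49]
mod -> [-28]
-2  -> [-28, -2]
7   -> [-28, -2, 7]
mul -> [-28, -14]
sub -> [-14]
7   -> [-14, 7]
sub -> [-21]
50  -> [-21, 50]
mul -> [-1050]
-8  -> [-1050, -8]
-40 -> [-1050, -8, -40]
8   -> [-1050, -8, -40, 8]
mul -> [-1050, -8, -320]
mod -> [-1050, -8]
4   -> [-1050, -8, 4]
sub -> [-1050, -12]
3   -> [-1050, -12, 3]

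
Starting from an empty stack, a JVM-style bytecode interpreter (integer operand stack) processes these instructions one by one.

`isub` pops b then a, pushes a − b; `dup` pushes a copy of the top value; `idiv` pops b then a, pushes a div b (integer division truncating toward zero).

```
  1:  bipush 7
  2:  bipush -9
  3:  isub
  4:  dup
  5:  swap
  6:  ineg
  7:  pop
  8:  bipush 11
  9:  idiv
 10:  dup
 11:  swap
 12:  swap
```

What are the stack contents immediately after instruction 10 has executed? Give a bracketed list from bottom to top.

[1, 1]

bipush 7  -> [7]
bipush -9 -> [7, -9]
isub      -> [16]
dup       -> [16, 16]
swap      -> [16, 16]
ineg      -> [16, -16]
pop       -> [16]
bipush 11 -> [16, 11]
idiv      -> [1]
dup       -> [1, 1]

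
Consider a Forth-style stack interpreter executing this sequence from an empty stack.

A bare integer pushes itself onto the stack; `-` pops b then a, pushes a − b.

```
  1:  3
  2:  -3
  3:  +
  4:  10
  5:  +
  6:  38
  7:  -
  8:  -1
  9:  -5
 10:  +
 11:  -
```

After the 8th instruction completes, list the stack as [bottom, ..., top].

3   3
-3  3 -3
+   0
10  0 10
+   10
38  10 38
-   -28
-1  -28 -1

[-28, -1]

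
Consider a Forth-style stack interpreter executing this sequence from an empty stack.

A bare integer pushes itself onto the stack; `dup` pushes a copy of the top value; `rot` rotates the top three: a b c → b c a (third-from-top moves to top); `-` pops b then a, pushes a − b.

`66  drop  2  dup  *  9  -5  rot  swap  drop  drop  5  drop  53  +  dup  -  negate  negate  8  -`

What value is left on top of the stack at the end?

-8

66     -> 66
drop   -> (empty)
2      -> 2
dup    -> 2 2
*      -> 4
9      -> 4 9
-5     -> 4 9 -5
rot    -> 9 -5 4
swap   -> 9 4 -5
drop   -> 9 4
drop   -> 9
5      -> 9 5
drop   -> 9
53     -> 9 53
+      -> 62
dup    -> 62 62
-      -> 0
negate -> 0
negate -> 0
8      -> 0 8
-      -> -8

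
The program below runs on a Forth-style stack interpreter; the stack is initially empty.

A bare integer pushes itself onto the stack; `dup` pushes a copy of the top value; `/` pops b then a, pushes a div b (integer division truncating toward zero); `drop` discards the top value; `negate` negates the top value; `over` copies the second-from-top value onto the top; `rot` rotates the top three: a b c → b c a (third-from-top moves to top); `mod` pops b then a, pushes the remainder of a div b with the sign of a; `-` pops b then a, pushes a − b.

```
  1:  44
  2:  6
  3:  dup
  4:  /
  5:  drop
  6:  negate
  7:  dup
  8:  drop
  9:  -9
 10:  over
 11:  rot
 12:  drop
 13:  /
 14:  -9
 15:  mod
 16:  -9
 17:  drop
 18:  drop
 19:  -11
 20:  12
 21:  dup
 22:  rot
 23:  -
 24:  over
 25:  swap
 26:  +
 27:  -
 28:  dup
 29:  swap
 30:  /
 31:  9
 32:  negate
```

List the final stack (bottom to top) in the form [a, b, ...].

44     → 44
6      → 44 6
dup    → 44 6 6
/      → 44 1
drop   → 44
negate → -44
dup    → -44 -44
drop   → -44
-9     → -44 -9
over   → -44 -9 -44
rot    → -9 -44 -44
drop   → -9 -44
/      → 0
-9     → 0 -9
mod    → 0
-9     → 0 -9
drop   → 0
drop   → (empty)
-11    → -11
12     → -11 12
dup    → -11 12 12
rot    → 12 12 -11
-      → 12 23
over   → 12 23 12
swap   → 12 12 23
+      → 12 35
-      → -23
dup    → -23 -23
swap   → -23 -23
/      → 1
9      → 1 9
negate → 1 -9

[1, -9]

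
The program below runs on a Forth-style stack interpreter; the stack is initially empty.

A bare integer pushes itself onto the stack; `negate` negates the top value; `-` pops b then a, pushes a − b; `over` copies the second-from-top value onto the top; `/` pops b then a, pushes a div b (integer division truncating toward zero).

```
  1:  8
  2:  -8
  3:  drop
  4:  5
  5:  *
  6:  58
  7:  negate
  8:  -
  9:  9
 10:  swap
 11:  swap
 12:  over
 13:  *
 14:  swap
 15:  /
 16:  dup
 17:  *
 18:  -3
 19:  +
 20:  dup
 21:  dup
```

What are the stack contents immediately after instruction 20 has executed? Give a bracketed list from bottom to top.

[78, 78]

8      → [8]
-8     → [8, -8]
drop   → [8]
5      → [8, 5]
*      → [40]
58     → [40, 58]
negate → [40, -58]
-      → [98]
9      → [98, 9]
swap   → [9, 98]
swap   → [98, 9]
over   → [98, 9, 98]
*      → [98, 882]
swap   → [882, 98]
/      → [9]
dup    → [9, 9]
*      → [81]
-3     → [81, -3]
+      → [78]
dup    → [78, 78]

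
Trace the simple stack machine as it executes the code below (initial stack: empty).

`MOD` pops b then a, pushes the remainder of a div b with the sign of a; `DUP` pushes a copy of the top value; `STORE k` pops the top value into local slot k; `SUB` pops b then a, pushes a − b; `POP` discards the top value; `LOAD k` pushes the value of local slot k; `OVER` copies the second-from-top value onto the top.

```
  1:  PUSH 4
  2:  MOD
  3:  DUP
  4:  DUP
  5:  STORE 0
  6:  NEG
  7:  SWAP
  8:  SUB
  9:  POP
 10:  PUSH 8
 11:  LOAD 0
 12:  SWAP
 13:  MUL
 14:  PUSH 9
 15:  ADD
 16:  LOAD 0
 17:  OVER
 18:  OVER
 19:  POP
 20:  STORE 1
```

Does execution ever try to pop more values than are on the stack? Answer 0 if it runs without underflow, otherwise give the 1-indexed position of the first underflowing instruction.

PUSH 4 → [4]
MOD  — needs 2 operands, stack has 1 → underflow

2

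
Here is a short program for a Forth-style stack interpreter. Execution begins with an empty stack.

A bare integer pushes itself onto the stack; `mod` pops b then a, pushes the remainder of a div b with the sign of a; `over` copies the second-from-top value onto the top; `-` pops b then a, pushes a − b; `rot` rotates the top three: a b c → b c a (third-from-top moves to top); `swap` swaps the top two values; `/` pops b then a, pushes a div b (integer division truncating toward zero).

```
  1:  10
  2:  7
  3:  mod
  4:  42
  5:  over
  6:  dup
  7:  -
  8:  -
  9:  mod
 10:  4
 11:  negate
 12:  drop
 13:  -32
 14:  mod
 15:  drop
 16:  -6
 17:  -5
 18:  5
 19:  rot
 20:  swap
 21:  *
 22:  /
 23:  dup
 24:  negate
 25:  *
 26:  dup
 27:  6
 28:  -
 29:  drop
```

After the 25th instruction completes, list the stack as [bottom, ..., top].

[0]

10     : [10]
7      : [10, 7]
mod    : [3]
42     : [3, 42]
over   : [3, 42, 3]
dup    : [3, 42, 3, 3]
-      : [3, 42, 0]
-      : [3, 42]
mod    : [3]
4      : [3, 4]
negate : [3, -4]
drop   : [3]
-32    : [3, -32]
mod    : [3]
drop   : []
-6     : [-6]
-5     : [-6, -5]
5      : [-6, -5, 5]
rot    : [-5, 5, -6]
swap   : [-5, -6, 5]
*      : [-5, -30]
/      : [0]
dup    : [0, 0]
negate : [0, 0]
*      : [0]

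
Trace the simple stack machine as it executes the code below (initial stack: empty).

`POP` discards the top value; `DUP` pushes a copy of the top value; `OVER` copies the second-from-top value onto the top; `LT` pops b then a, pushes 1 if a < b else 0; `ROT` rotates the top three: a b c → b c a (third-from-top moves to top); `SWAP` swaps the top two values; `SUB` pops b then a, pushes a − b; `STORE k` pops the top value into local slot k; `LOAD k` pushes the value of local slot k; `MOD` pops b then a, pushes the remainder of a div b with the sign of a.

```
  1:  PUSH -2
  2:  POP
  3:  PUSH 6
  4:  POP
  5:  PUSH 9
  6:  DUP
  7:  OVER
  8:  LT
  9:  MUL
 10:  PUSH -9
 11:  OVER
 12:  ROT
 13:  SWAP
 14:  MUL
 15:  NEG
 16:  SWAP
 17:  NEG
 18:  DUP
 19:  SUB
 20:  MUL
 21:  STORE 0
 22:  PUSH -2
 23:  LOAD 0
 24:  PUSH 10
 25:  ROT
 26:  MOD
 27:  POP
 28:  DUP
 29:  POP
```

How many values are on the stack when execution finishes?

PUSH -2 → -2
POP     → (empty)
PUSH 6  → 6
POP     → (empty)
PUSH 9  → 9
DUP     → 9 9
OVER    → 9 9 9
LT      → 9 0
MUL     → 0
PUSH -9 → 0 -9
OVER    → 0 -9 0
ROT     → -9 0 0
SWAP    → -9 0 0
MUL     → -9 0
NEG     → -9 0
SWAP    → 0 -9
NEG     → 0 9
DUP     → 0 9 9
SUB     → 0 0
MUL     → 0
STORE 0 → (empty)
PUSH -2 → -2
LOAD 0  → -2 0
PUSH 10 → -2 0 10
ROT     → 0 10 -2
MOD     → 0 0
POP     → 0
DUP     → 0 0
POP     → 0

1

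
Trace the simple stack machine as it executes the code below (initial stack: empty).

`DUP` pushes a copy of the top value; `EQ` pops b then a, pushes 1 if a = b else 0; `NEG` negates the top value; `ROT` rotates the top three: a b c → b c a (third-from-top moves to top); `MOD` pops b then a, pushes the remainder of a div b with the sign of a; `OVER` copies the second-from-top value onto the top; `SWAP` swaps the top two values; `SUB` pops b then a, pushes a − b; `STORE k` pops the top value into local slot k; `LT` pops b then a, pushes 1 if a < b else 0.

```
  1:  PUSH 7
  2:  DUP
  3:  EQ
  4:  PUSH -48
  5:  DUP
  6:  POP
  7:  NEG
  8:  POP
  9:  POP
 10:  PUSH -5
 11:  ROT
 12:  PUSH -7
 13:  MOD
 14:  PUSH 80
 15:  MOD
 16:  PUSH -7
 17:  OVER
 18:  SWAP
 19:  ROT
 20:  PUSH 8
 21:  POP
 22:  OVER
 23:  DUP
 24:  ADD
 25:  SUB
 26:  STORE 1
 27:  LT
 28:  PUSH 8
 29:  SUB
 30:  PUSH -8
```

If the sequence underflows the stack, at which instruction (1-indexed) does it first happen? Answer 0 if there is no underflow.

PUSH 7    [7]
DUP       [7, 7]
EQ        [1]
PUSH -48  [1, -48]
DUP       [1, -48, -48]
POP       [1, -48]
NEG       [1, 48]
POP       [1]
POP       []
PUSH -5   [-5]
ROT  — needs 3 operands, stack has 1 → underflow

11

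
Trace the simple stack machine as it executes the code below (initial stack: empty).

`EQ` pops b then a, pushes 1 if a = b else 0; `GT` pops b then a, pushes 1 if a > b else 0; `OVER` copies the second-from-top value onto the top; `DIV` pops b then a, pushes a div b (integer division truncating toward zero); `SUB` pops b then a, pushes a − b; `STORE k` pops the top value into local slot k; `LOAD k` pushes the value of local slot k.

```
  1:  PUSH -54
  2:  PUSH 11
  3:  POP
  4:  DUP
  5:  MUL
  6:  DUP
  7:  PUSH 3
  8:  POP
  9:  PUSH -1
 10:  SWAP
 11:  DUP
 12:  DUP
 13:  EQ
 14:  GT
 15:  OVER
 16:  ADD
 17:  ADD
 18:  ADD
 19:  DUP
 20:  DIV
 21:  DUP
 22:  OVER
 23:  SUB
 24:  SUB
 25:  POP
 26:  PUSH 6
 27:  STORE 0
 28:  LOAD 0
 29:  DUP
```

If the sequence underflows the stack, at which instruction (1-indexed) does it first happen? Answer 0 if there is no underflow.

0

PUSH -54  -54
PUSH 11   -54 11
POP       -54
DUP       -54 -54
MUL       2916
DUP       2916 2916
PUSH 3    2916 2916 3
POP       2916 2916
PUSH -1   2916 2916 -1
SWAP      2916 -1 2916
DUP       2916 -1 2916 2916
DUP       2916 -1 2916 2916 2916
EQ        2916 -1 2916 1
GT        2916 -1 1
OVER      2916 -1 1 -1
ADD       2916 -1 0
ADD       2916 -1
ADD       2915
DUP       2915 2915
DIV       1
DUP       1 1
OVER      1 1 1
SUB       1 0
SUB       1
POP       (empty)
PUSH 6    6
STORE 0   (empty)
LOAD 0    6
DUP       6 6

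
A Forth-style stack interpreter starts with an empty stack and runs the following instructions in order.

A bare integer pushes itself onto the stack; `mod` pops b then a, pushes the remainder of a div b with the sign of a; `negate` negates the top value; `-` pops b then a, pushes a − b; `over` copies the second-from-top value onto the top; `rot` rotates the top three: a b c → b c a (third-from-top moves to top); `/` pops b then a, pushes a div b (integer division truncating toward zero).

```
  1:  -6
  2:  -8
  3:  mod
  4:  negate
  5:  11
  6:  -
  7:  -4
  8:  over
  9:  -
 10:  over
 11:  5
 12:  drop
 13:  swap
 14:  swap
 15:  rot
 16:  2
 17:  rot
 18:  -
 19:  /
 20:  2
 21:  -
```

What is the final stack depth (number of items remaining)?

2

-6     : [-6]
-8     : [-6, -8]
mod    : [-6]
negate : [6]
11     : [6, 11]
-      : [-5]
-4     : [-5, -4]
over   : [-5, -4, -5]
-      : [-5, 1]
over   : [-5, 1, -5]
5      : [-5, 1, -5, 5]
drop   : [-5, 1, -5]
swap   : [-5, -5, 1]
swap   : [-5, 1, -5]
rot    : [1, -5, -5]
2      : [1, -5, -5, 2]
rot    : [1, -5, 2, -5]
-      : [1, -5, 7]
/      : [1, 0]
2      : [1, 0, 2]
-      : [1, -2]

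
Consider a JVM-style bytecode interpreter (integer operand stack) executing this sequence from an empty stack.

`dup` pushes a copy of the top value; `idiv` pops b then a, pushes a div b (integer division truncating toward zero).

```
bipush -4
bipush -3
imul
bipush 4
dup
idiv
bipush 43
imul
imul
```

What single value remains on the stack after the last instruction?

516

bipush -4 → -4
bipush -3 → -4 -3
imul      → 12
bipush 4  → 12 4
dup       → 12 4 4
idiv      → 12 1
bipush 43 → 12 1 43
imul      → 12 43
imul      → 516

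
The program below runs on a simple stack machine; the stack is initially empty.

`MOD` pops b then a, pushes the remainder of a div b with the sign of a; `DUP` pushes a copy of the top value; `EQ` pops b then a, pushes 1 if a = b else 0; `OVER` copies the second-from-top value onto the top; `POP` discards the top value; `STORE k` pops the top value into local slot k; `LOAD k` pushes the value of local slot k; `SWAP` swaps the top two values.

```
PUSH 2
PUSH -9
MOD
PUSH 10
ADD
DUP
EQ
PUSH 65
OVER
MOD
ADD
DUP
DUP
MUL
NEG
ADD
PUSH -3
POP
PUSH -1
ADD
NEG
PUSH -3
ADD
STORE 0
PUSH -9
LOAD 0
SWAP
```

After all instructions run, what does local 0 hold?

PUSH 2  -> [2]
PUSH -9 -> [2, -9]
MOD     -> [2]
PUSH 10 -> [2, 10]
ADD     -> [12]
DUP     -> [12, 12]
EQ      -> [1]
PUSH 65 -> [1, 65]
OVER    -> [1, 65, 1]
MOD     -> [1, 0]
ADD     -> [1]
DUP     -> [1, 1]
DUP     -> [1, 1, 1]
MUL     -> [1, 1]
NEG     -> [1, -1]
ADD     -> [0]
PUSH -3 -> [0, -3]
POP     -> [0]
PUSH -1 -> [0, -1]
ADD     -> [-1]
NEG     -> [1]
PUSH -3 -> [1, -3]
ADD     -> [-2]
STORE 0 -> []
PUSH -9 -> [-9]
LOAD 0  -> [-9, -2]
SWAP    -> [-2, -9]

-2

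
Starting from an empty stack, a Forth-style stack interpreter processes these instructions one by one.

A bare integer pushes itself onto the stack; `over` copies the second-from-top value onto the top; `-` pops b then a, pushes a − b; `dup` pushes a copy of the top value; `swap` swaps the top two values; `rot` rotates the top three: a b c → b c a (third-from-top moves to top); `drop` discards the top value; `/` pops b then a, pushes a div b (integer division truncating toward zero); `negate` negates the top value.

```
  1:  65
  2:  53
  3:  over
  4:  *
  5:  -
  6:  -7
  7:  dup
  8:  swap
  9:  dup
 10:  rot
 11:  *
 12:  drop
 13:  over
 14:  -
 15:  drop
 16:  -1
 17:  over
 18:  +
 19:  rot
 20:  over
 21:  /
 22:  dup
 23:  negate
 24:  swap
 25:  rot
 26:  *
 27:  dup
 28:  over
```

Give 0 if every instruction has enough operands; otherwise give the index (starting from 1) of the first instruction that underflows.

65    65
53    65 53
over  65 53 65
*     65 3445
-     -3380
-7    -3380 -7
dup   -3380 -7 -7
swap  -3380 -7 -7
dup   -3380 -7 -7 -7
rot   -3380 -7 -7 -7
*     -3380 -7 49
drop  -3380 -7
over  -3380 -7 -3380
-     -3380 3373
drop  -3380
-1    -3380 -1
over  -3380 -1 -3380
+     -3380 -3381
rot  — needs 3 operands, stack has 2 → underflow

19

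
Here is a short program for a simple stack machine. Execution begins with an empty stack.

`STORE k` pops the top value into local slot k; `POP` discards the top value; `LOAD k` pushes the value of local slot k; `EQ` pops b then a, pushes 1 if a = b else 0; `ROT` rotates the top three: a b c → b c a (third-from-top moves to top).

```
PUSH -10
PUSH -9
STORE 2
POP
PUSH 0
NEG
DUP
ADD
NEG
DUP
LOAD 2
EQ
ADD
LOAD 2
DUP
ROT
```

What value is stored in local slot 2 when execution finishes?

-9

PUSH -10 : [-10]
PUSH -9  : [-10, -9]
STORE 2  : [-10]
POP      : []
PUSH 0   : [0]
NEG      : [0]
DUP      : [0, 0]
ADD      : [0]
NEG      : [0]
DUP      : [0, 0]
LOAD 2   : [0, 0, -9]
EQ       : [0, 0]
ADD      : [0]
LOAD 2   : [0, -9]
DUP      : [0, -9, -9]
ROT      : [-9, -9, 0]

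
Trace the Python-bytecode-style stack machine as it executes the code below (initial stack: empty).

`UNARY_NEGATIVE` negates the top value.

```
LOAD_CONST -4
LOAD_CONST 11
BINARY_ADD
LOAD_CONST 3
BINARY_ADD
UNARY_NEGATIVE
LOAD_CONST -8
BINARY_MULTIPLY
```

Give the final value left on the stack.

80

LOAD_CONST -4   : -4
LOAD_CONST 11   : -4 11
BINARY_ADD      : 7
LOAD_CONST 3    : 7 3
BINARY_ADD      : 10
UNARY_NEGATIVE  : -10
LOAD_CONST -8   : -10 -8
BINARY_MULTIPLY : 80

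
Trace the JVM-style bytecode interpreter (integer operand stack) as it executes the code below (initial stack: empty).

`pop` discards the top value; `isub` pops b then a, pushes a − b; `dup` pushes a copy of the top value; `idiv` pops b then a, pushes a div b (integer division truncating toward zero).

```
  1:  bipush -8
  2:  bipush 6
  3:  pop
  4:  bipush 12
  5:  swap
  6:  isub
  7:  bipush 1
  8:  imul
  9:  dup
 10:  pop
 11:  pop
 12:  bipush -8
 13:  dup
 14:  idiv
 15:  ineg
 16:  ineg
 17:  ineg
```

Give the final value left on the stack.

bipush -8 → -8
bipush 6  → -8 6
pop       → -8
bipush 12 → -8 12
swap      → 12 -8
isub      → 20
bipush 1  → 20 1
imul      → 20
dup       → 20 20
pop       → 20
pop       → (empty)
bipush -8 → -8
dup       → -8 -8
idiv      → 1
ineg      → -1
ineg      → 1
ineg      → -1

-1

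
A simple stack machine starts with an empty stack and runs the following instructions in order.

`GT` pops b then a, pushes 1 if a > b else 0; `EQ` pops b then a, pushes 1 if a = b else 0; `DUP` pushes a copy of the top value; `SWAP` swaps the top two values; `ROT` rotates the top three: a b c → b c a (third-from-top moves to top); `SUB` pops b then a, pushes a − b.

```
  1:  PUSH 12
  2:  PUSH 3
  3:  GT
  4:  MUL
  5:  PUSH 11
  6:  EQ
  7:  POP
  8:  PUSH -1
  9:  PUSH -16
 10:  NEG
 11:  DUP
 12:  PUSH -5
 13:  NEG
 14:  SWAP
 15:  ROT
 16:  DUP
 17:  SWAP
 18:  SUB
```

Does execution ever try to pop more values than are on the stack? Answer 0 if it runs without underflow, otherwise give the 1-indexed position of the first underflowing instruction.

4

PUSH 12  [12]
PUSH 3   [12, 3]
GT       [1]
MUL  — needs 2 operands, stack has 1 → underflow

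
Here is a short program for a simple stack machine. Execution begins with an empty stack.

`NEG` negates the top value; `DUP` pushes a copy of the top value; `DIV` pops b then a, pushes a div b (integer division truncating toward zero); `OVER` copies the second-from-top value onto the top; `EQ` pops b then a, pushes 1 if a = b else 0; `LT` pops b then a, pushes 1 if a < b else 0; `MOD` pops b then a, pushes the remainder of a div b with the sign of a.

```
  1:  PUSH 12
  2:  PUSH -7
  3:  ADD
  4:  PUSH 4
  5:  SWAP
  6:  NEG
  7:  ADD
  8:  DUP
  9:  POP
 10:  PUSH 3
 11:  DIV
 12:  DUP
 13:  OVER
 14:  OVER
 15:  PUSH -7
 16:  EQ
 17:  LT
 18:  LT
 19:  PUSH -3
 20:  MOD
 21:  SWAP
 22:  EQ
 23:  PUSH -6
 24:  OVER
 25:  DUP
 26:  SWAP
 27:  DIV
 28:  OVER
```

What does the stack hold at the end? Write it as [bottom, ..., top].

[1, -6, 1, -6]

PUSH 12 -> [12]
PUSH -7 -> [12, -7]
ADD     -> [5]
PUSH 4  -> [5, 4]
SWAP    -> [4, 5]
NEG     -> [4, -5]
ADD     -> [-1]
DUP     -> [-1, -1]
POP     -> [-1]
PUSH 3  -> [-1, 3]
DIV     -> [0]
DUP     -> [0, 0]
OVER    -> [0, 0, 0]
OVER    -> [0, 0, 0, 0]
PUSH -7 -> [0, 0, 0, 0, -7]
EQ      -> [0, 0, 0, 0]
LT      -> [0, 0, 0]
LT      -> [0, 0]
PUSH -3 -> [0, 0, -3]
MOD     -> [0, 0]
SWAP    -> [0, 0]
EQ      -> [1]
PUSH -6 -> [1, -6]
OVER    -> [1, -6, 1]
DUP     -> [1, -6, 1, 1]
SWAP    -> [1, -6, 1, 1]
DIV     -> [1, -6, 1]
OVER    -> [1, -6, 1, -6]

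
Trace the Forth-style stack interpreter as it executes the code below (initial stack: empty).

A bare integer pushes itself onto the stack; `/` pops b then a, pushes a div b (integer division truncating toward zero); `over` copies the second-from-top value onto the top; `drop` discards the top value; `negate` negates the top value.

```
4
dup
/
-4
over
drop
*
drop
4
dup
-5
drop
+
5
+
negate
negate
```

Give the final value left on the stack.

4      : 4
dup    : 4 4
/      : 1
-4     : 1 -4
over   : 1 -4 1
drop   : 1 -4
*      : -4
drop   : (empty)
4      : 4
dup    : 4 4
-5     : 4 4 -5
drop   : 4 4
+      : 8
5      : 8 5
+      : 13
negate : -13
negate : 13

13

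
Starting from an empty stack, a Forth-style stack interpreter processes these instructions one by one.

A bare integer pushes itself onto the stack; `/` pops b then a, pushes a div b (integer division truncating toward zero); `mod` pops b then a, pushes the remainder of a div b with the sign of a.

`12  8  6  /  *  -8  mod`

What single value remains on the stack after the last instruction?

4

12  → 12
8   → 12 8
6   → 12 8 6
/   → 12 1
*   → 12
-8  → 12 -8
mod → 4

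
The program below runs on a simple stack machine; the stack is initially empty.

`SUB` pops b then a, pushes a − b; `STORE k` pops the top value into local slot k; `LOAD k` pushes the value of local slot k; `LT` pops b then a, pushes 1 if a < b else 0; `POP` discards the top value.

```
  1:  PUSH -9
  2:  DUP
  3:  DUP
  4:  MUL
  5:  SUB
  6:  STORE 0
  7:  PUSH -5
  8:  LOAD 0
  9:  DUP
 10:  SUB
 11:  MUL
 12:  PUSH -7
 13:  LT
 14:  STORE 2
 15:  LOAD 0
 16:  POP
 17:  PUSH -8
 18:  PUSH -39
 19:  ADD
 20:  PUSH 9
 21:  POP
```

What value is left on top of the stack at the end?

PUSH -9   -9
DUP       -9 -9
DUP       -9 -9 -9
MUL       -9 81
SUB       -90
STORE 0   (empty)
PUSH -5   -5
LOAD 0    -5 -90
DUP       -5 -90 -90
SUB       -5 0
MUL       0
PUSH -7   0 -7
LT        0
STORE 2   (empty)
LOAD 0    -90
POP       (empty)
PUSH -8   -8
PUSH -39  -8 -39
ADD       -47
PUSH 9    -47 9
POP       -47

-47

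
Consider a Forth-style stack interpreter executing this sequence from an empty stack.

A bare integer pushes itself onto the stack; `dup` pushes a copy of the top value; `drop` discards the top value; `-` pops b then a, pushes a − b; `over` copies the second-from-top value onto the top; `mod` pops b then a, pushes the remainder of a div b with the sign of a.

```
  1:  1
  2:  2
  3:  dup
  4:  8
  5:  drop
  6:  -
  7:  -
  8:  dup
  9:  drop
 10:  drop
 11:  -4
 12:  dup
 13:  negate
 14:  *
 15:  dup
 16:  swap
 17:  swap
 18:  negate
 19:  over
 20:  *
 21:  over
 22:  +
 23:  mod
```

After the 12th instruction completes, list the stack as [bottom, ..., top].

1    : 1
2    : 1 2
dup  : 1 2 2
8    : 1 2 2 8
drop : 1 2 2
-    : 1 0
-    : 1
dup  : 1 1
drop : 1
drop : (empty)
-4   : -4
dup  : -4 -4

[-4, -4]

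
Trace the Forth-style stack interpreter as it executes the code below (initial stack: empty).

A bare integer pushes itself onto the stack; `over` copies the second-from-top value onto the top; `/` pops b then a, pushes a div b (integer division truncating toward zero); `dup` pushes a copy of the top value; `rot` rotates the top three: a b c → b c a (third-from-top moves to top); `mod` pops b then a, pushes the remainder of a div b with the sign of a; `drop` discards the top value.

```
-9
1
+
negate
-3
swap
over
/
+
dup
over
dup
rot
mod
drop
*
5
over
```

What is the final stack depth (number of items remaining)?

-9     : -9
1      : -9 1
+      : -8
negate : 8
-3     : 8 -3
swap   : -3 8
over   : -3 8 -3
/      : -3 -2
+      : -5
dup    : -5 -5
over   : -5 -5 -5
dup    : -5 -5 -5 -5
rot    : -5 -5 -5 -5
mod    : -5 -5 0
drop   : -5 -5
*      : 25
5      : 25 5
over   : 25 5 25

3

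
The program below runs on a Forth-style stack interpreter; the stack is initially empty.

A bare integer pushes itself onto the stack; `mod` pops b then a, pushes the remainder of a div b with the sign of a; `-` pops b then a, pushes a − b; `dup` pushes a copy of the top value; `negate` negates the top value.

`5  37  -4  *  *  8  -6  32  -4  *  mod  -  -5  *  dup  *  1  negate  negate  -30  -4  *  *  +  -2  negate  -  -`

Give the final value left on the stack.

5      : 5
37     : 5 37
-4     : 5 37 -4
*      : 5 -148
*      : -740
8      : -740 8
-6     : -740 8 -6
32     : -740 8 -6 32
-4     : -740 8 -6 32 -4
*      : -740 8 -6 -128
mod    : -740 8 -6
-      : -740 14
-5     : -740 14 -5
*      : -740 -70
dup    : -740 -70 -70
*      : -740 4900
1      : -740 4900 1
negate : -740 4900 -1
negate : -740 4900 1
-30    : -740 4900 1 -30
-4     : -740 4900 1 -30 -4
*      : -740 4900 1 120
*      : -740 4900 120
+      : -740 5020
-2     : -740 5020 -2
negate : -740 5020 2
-      : -740 5018
-      : -5758

-5758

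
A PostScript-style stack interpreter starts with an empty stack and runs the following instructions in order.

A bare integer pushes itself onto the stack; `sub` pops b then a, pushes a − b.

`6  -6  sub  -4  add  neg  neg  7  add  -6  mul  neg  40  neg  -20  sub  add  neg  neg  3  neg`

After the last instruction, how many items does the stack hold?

2

6   -> 6
-6  -> 6 -6
sub -> 12
-4  -> 12 -4
add -> 8
neg -> -8
neg -> 8
7   -> 8 7
add -> 15
-6  -> 15 -6
mul -> -90
neg -> 90
40  -> 90 40
neg -> 90 -40
-20 -> 90 -40 -20
sub -> 90 -20
add -> 70
neg -> -70
neg -> 70
3   -> 70 3
neg -> 70 -3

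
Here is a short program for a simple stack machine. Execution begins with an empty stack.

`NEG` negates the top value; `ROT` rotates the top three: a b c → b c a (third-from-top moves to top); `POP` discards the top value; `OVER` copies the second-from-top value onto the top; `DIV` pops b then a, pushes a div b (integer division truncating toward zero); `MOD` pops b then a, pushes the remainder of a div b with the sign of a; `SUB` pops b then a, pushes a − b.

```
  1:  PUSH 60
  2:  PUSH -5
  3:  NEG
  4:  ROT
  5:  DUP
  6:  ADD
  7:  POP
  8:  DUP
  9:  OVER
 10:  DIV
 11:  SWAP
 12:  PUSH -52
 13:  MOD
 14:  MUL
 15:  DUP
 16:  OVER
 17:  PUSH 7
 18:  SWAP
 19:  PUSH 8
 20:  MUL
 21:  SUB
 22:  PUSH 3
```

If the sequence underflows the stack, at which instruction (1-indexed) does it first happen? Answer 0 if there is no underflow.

4

PUSH 60 : [60]
PUSH -5 : [60, -5]
NEG     : [60, 5]
ROT  — needs 3 operands, stack has 2 → underflow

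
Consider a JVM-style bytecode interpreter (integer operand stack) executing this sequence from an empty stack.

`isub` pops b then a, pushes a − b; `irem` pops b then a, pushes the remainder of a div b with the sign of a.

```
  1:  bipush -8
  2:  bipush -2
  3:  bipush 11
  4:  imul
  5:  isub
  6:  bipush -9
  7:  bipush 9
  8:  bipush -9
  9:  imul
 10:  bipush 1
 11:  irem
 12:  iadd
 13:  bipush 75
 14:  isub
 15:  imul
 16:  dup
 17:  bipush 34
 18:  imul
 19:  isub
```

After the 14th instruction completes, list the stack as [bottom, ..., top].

bipush -8 : [-8]
bipush -2 : [-8, -2]
bipush 11 : [-8, -2, 11]
imul      : [-8, -22]
isub      : [14]
bipush -9 : [14, -9]
bipush 9  : [14, -9, 9]
bipush -9 : [14, -9, 9, -9]
imul      : [14, -9, -81]
bipush 1  : [14, -9, -81, 1]
irem      : [14, -9, 0]
iadd      : [14, -9]
bipush 75 : [14, -9, 75]
isub      : [14, -84]

[14, -84]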